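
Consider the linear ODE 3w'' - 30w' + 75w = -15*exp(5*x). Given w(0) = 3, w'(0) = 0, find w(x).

Divide through by 3: w'' - 10w' + 25w = -5*exp(5*x).
Characteristic equation r² - 10r + 25 = 0 has discriminant (-10)² - 4·(25) = 0, so r = 5 is a repeated root.
Hence w_h = (C1 + C2*x)*exp(5*x).
Since exp(5*x) solves the homogeneous equation (r = 5 is a root of multiplicity 2), multiply the trial by x^2. Try w_p = A*x^2*exp(5*x). Substituting into the equation and dividing by exp(5*x) gives A = -5/2, so w_p = -5*x^2*exp(5*x)/2.
General solution: w = C1*exp(5*x) - 5*x^2*exp(5*x)/2 + C2*x*exp(5*x).
Apply the initial conditions: w(0) = C1 = 3 and w'(0) = C2 + 5*C1 = 0. Solving gives C1 = 3, C2 = -15.

w = 3*exp(5*x) - 15*x*exp(5*x) - 5*x**2*exp(5*x)/2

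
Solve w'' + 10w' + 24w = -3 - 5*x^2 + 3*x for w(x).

w = -401/1728 - 5*x**2/24 + 43*x/144 + C1*exp(-4*x) + C2*exp(-6*x)

Characteristic equation r² + 10r + 24 = 0 factors as (r + 4)(r + 6) = 0, so r = -4, -6.
Hence w_h = C1*exp(-4*x) + C2*exp(-6*x).
For the particular solution try w_p = A0 + A1*x + A2*x^2. Substituting and matching coefficients of each power of x gives A0 = -401/1728, A1 = 43/144, A2 = -5/24, so w_p = -401/1728 - 5*x^2/24 + 43*x/144.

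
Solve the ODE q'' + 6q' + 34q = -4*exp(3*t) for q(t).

q = -4*exp(3*t)/61 + C1*cos(5*t)*exp(-3*t) + C2*exp(-3*t)*sin(5*t)

Characteristic equation r² + 6r + 34 = 0 has discriminant (6)² - 4·(34) = -100 < 0, so r = -3 ± 5i.
Hence q_h = C1*cos(5*t)*exp(-3*t) + C2*exp(-3*t)*sin(5*t).
Try q_p = A*exp(3*t). Substituting into the equation and dividing by exp(3*t) gives A = -4/61, so q_p = -4*exp(3*t)/61.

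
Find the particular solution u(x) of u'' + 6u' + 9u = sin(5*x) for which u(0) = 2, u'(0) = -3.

Characteristic equation r² + 6r + 9 = 0 has discriminant (6)² - 4·(9) = 0, so r = -3 is a repeated root.
Hence u_h = (C1 + C2*x)*exp(-3*x).
Try u_p = A*cos(5*x) + B*sin(5*x). Substituting and equating the coefficients of cos(5x) and sin(5x) gives A = -15/578, B = -4/289, so u_p = -15*cos(5*x)/578 - 4*sin(5*x)/289.
General solution: u = -15*cos(5*x)/578 - 4*sin(5*x)/289 + C1*exp(-3*x) + C2*x*exp(-3*x).
Apply the initial conditions: u(0) = -15/578 + C1 = 2 and u'(0) = -20/289 + C2 - 3*C1 = -3. Solving gives C1 = 1171/578, C2 = 107/34.

u = -15*cos(5*x)/578 - 4*sin(5*x)/289 + 1171*exp(-3*x)/578 + 107*x*exp(-3*x)/34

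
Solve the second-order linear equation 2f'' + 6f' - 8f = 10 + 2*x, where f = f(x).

f = -23/16 - x/4 + C1*exp(x) + C2*exp(-4*x)

Divide through by 2: f'' + 3f' - 4f = 5 + x.
Characteristic equation r² + 3r - 4 = 0 factors as (r - 1)(r + 4) = 0, so r = 1, -4.
Hence f_h = C1*exp(x) + C2*exp(-4*x).
For the particular solution try f_p = A0 + A1*x. Substituting and matching coefficients of each power of x gives A0 = -23/16, A1 = -1/4, so f_p = -23/16 - x/4.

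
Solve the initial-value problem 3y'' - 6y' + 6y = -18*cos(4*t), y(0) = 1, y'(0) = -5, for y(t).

Divide through by 3: y'' - 2y' + 2y = -6*cos(4*t).
Characteristic equation r² - 2r + 2 = 0 has discriminant (-2)² - 4·(2) = -4 < 0, so r = 1 ± i.
Hence y_h = C1*cos(t)*exp(t) + C2*exp(t)*sin(t).
Try y_p = A*cos(4*t) + B*sin(4*t). Substituting and equating the coefficients of cos(4t) and sin(4t) gives A = 21/65, B = 12/65, so y_p = 12*sin(4*t)/65 + 21*cos(4*t)/65.
General solution: y = 12*sin(4*t)/65 + 21*cos(4*t)/65 + C1*cos(t)*exp(t) + C2*exp(t)*sin(t).
Apply the initial conditions: y(0) = 21/65 + C1 = 1 and y'(0) = 48/65 + C1 + C2 = -5. Solving gives C1 = 44/65, C2 = -417/65.

y = 12*sin(4*t)/65 + 21*cos(4*t)/65 - 417*exp(t)*sin(t)/65 + 44*cos(t)*exp(t)/65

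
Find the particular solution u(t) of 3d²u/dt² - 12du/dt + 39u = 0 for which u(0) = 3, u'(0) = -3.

Divide through by 3: u'' - 4u' + 13u = 0.
Characteristic equation r² - 4r + 13 = 0 has discriminant (-4)² - 4·(13) = -36 < 0, so r = 2 ± 3i.
Hence u_h = C1*cos(3*t)*exp(2*t) + C2*exp(2*t)*sin(3*t).
Apply the initial conditions: u(0) = C1 = 3 and u'(0) = 2*C1 + 3*C2 = -3. Solving gives C1 = 3, C2 = -3.

u = -3*exp(2*t)*sin(3*t) + 3*cos(3*t)*exp(2*t)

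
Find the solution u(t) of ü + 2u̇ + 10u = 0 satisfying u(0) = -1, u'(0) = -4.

u = -cos(3*t)*exp(-t) - 5*exp(-t)*sin(3*t)/3

Characteristic equation r² + 2r + 10 = 0 has discriminant (2)² - 4·(10) = -36 < 0, so r = -1 ± 3i.
Hence u_h = C1*cos(3*t)*exp(-t) + C2*exp(-t)*sin(3*t).
Apply the initial conditions: u(0) = C1 = -1 and u'(0) = -C1 + 3*C2 = -4. Solving gives C1 = -1, C2 = -5/3.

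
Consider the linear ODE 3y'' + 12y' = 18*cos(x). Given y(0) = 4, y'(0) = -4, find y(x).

y = 3 - 6*cos(x)/17 + 23*exp(-4*x)/17 + 24*sin(x)/17

Divide through by 3: y'' + 4y' = 6*cos(x).
Characteristic equation r² + 4r = 0 factors as (r + 4)r = 0, so r = -4, 0.
Hence y_h = C1*exp(-4*x) + C2.
Try y_p = A*cos(x) + B*sin(x). Substituting and equating the coefficients of cos(x) and sin(x) gives A = -6/17, B = 24/17, so y_p = -6*cos(x)/17 + 24*sin(x)/17.
General solution: y = C2 - 6*cos(x)/17 + 24*sin(x)/17 + C1*exp(-4*x).
Apply the initial conditions: y(0) = -6/17 + C1 + C2 = 4 and y'(0) = 24/17 - 4*C1 = -4. Solving gives C1 = 23/17, C2 = 3.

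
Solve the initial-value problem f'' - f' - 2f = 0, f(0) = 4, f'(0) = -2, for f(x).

Characteristic equation r² - r - 2 = 0 factors as (r - 2)(r + 1) = 0, so r = 2, -1.
Hence f_h = C1*exp(2*x) + C2*exp(-x).
Apply the initial conditions: f(0) = C1 + C2 = 4 and f'(0) = -C2 + 2*C1 = -2. Solving gives C1 = 2/3, C2 = 10/3.

f = 2*exp(2*x)/3 + 10*exp(-x)/3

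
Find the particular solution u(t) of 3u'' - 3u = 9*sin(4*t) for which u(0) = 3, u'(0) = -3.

Divide through by 3: u'' - u = 3*sin(4*t).
Characteristic equation r² - 1 = 0 factors as (r - 1)(r + 1) = 0, so r = 1, -1.
Hence u_h = C1*exp(t) + C2*exp(-t).
Try u_p = A*cos(4*t) + B*sin(4*t). Substituting and equating the coefficients of cos(4t) and sin(4t) gives A = 0, B = -3/17, so u_p = -3*sin(4*t)/17.
General solution: u = -3*sin(4*t)/17 + C1*exp(t) + C2*exp(-t).
Apply the initial conditions: u(0) = C1 + C2 = 3 and u'(0) = -12/17 + C1 - C2 = -3. Solving gives C1 = 6/17, C2 = 45/17.

u = -3*sin(4*t)/17 + 6*exp(t)/17 + 45*exp(-t)/17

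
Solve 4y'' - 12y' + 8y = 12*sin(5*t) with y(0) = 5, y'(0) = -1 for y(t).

Divide through by 4: y'' - 3y' + 2y = 3*sin(5*t).
Characteristic equation r² - 3r + 2 = 0 factors as (r - 1)(r - 2) = 0, so r = 1, 2.
Hence y_h = C1*exp(t) + C2*exp(2*t).
Try y_p = A*cos(5*t) + B*sin(5*t). Substituting and equating the coefficients of cos(5t) and sin(5t) gives A = 45/754, B = -69/754, so y_p = -69*sin(5*t)/754 + 45*cos(5*t)/754.
General solution: y = -69*sin(5*t)/754 + 45*cos(5*t)/754 + C1*exp(t) + C2*exp(2*t).
Apply the initial conditions: y(0) = 45/754 + C1 + C2 = 5 and y'(0) = -345/754 + C1 + 2*C2 = -1. Solving gives C1 = 271/26, C2 = -159/29.

y = -159*exp(2*t)/29 - 69*sin(5*t)/754 + 45*cos(5*t)/754 + 271*exp(t)/26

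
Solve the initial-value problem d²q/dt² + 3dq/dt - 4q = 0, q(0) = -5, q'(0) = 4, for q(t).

q = -16*exp(t)/5 - 9*exp(-4*t)/5

Characteristic equation r² + 3r - 4 = 0 factors as (r + 4)(r - 1) = 0, so r = -4, 1.
Hence q_h = C1*exp(-4*t) + C2*exp(t).
Apply the initial conditions: q(0) = C1 + C2 = -5 and q'(0) = C2 - 4*C1 = 4. Solving gives C1 = -9/5, C2 = -16/5.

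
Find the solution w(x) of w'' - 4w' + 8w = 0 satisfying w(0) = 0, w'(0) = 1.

w = exp(2*x)*sin(2*x)/2

Characteristic equation r² - 4r + 8 = 0 has discriminant (-4)² - 4·(8) = -16 < 0, so r = 2 ± 2i.
Hence w_h = C1*cos(2*x)*exp(2*x) + C2*exp(2*x)*sin(2*x).
Apply the initial conditions: w(0) = C1 = 0 and w'(0) = 2*C1 + 2*C2 = 1. Solving gives C1 = 0, C2 = 1/2.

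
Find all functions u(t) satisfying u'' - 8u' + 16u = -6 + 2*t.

Characteristic equation r² - 8r + 16 = 0 has discriminant (-8)² - 4·(16) = 0, so r = 4 is a repeated root.
Hence u_h = (C1 + C2*t)*exp(4*t).
For the particular solution try u_p = A0 + A1*t. Substituting and matching coefficients of each power of t gives A0 = -5/16, A1 = 1/8, so u_p = -5/16 + t/8.

u = -5/16 + t/8 + C1*exp(4*t) + C2*t*exp(4*t)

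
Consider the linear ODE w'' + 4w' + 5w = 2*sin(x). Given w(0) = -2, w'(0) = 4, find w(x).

w = -cos(x)/4 + sin(x)/4 - 7*cos(x)*exp(-2*x)/4 + exp(-2*x)*sin(x)/4

Characteristic equation r² + 4r + 5 = 0 has discriminant (4)² - 4·(5) = -4 < 0, so r = -2 ± i.
Hence w_h = C1*cos(x)*exp(-2*x) + C2*exp(-2*x)*sin(x).
Try w_p = A*cos(x) + B*sin(x). Substituting and equating the coefficients of cos(x) and sin(x) gives A = -1/4, B = 1/4, so w_p = -cos(x)/4 + sin(x)/4.
General solution: w = -cos(x)/4 + sin(x)/4 + C1*cos(x)*exp(-2*x) + C2*exp(-2*x)*sin(x).
Apply the initial conditions: w(0) = -1/4 + C1 = -2 and w'(0) = 1/4 + C2 - 2*C1 = 4. Solving gives C1 = -7/4, C2 = 1/4.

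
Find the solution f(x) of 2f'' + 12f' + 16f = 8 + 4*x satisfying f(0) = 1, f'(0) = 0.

Divide through by 2: f'' + 6f' + 8f = 4 + 2*x.
Characteristic equation r² + 6r + 8 = 0 factors as (r + 4)(r + 2) = 0, so r = -4, -2.
Hence f_h = C1*exp(-4*x) + C2*exp(-2*x).
For the particular solution try f_p = A0 + A1*x. Substituting and matching coefficients of each power of x gives A0 = 5/16, A1 = 1/4, so f_p = 5/16 + x/4.
General solution: f = 5/16 + x/4 + C1*exp(-4*x) + C2*exp(-2*x).
Apply the initial conditions: f(0) = 5/16 + C1 + C2 = 1 and f'(0) = 1/4 - 4*C1 - 2*C2 = 0. Solving gives C1 = -9/16, C2 = 5/4.

f = 5/16 - 9*exp(-4*x)/16 + x/4 + 5*exp(-2*x)/4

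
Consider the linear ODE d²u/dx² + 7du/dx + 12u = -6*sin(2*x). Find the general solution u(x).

u = -12*sin(2*x)/65 + 21*cos(2*x)/65 + C1*exp(-4*x) + C2*exp(-3*x)

Characteristic equation r² + 7r + 12 = 0 factors as (r + 4)(r + 3) = 0, so r = -4, -3.
Hence u_h = C1*exp(-4*x) + C2*exp(-3*x).
Try u_p = A*cos(2*x) + B*sin(2*x). Substituting and equating the coefficients of cos(2x) and sin(2x) gives A = 21/65, B = -12/65, so u_p = -12*sin(2*x)/65 + 21*cos(2*x)/65.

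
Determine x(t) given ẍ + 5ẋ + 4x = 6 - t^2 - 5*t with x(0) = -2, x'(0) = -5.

x = 77/32 - 22*exp(-t)/3 - 5*t/8 - t**2/4 + 281*exp(-4*t)/96

Characteristic equation r² + 5r + 4 = 0 factors as (r + 1)(r + 4) = 0, so r = -1, -4.
Hence x_h = C1*exp(-t) + C2*exp(-4*t).
For the particular solution try x_p = A0 + A1*t + A2*t^2. Substituting and matching coefficients of each power of t gives A0 = 77/32, A1 = -5/8, A2 = -1/4, so x_p = 77/32 - 5*t/8 - t^2/4.
General solution: x = 77/32 - 5*t/8 - t^2/4 + C1*exp(-t) + C2*exp(-4*t).
Apply the initial conditions: x(0) = 77/32 + C1 + C2 = -2 and x'(0) = -5/8 - C1 - 4*C2 = -5. Solving gives C1 = -22/3, C2 = 281/96.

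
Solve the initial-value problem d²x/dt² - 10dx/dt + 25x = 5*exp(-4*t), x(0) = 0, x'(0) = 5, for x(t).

Characteristic equation r² - 10r + 25 = 0 has discriminant (-10)² - 4·(25) = 0, so r = 5 is a repeated root.
Hence x_h = (C1 + C2*t)*exp(5*t).
Try x_p = A*exp(-4*t). Substituting into the equation and dividing by exp(-4*t) gives A = 5/81, so x_p = 5*exp(-4*t)/81.
General solution: x = 5*exp(-4*t)/81 + C1*exp(5*t) + C2*t*exp(5*t).
Apply the initial conditions: x(0) = 5/81 + C1 = 0 and x'(0) = -20/81 + C2 + 5*C1 = 5. Solving gives C1 = -5/81, C2 = 50/9.

x = -5*exp(5*t)/81 + 5*exp(-4*t)/81 + 50*t*exp(5*t)/9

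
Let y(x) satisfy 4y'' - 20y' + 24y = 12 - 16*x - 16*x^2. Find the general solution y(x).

Divide through by 4: y'' - 5y' + 6y = 3 - 4*x - 4*x^2.
Characteristic equation r² - 5r + 6 = 0 factors as (r - 2)(r - 3) = 0, so r = 2, 3.
Hence y_h = C1*exp(2*x) + C2*exp(3*x).
For the particular solution try y_p = A0 + A1*x + A2*x^2. Substituting and matching coefficients of each power of x gives A0 = -41/54, A1 = -16/9, A2 = -2/3, so y_p = -41/54 - 16*x/9 - 2*x^2/3.

y = -41/54 - 16*x/9 - 2*x**2/3 + C1*exp(2*x) + C2*exp(3*x)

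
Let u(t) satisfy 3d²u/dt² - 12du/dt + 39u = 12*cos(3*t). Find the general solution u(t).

Divide through by 3: u'' - 4u' + 13u = 4*cos(3*t).
Characteristic equation r² - 4r + 13 = 0 has discriminant (-4)² - 4·(13) = -36 < 0, so r = 2 ± 3i.
Hence u_h = C1*cos(3*t)*exp(2*t) + C2*exp(2*t)*sin(3*t).
Try u_p = A*cos(3*t) + B*sin(3*t). Substituting and equating the coefficients of cos(3t) and sin(3t) gives A = 1/10, B = -3/10, so u_p = -3*sin(3*t)/10 + cos(3*t)/10.

u = -3*sin(3*t)/10 + cos(3*t)/10 + C1*cos(3*t)*exp(2*t) + C2*exp(2*t)*sin(3*t)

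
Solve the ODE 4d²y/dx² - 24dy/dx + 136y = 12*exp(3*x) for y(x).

Divide through by 4: y'' - 6y' + 34y = 3*exp(3*x).
Characteristic equation r² - 6r + 34 = 0 has discriminant (-6)² - 4·(34) = -100 < 0, so r = 3 ± 5i.
Hence y_h = C1*cos(5*x)*exp(3*x) + C2*exp(3*x)*sin(5*x).
Try y_p = A*exp(3*x). Substituting into the equation and dividing by exp(3*x) gives A = 3/25, so y_p = 3*exp(3*x)/25.

y = 3*exp(3*x)/25 + C1*cos(5*x)*exp(3*x) + C2*exp(3*x)*sin(5*x)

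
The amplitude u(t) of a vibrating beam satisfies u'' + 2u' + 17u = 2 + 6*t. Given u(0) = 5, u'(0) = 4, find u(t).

u = 22/289 + 6*t/17 + 1423*cos(4*t)*exp(-t)/289 + 2477*exp(-t)*sin(4*t)/1156

Characteristic equation r² + 2r + 17 = 0 has discriminant (2)² - 4·(17) = -64 < 0, so r = -1 ± 4i.
Hence u_h = C1*cos(4*t)*exp(-t) + C2*exp(-t)*sin(4*t).
For the particular solution try u_p = A0 + A1*t. Substituting and matching coefficients of each power of t gives A0 = 22/289, A1 = 6/17, so u_p = 22/289 + 6*t/17.
General solution: u = 22/289 + 6*t/17 + C1*cos(4*t)*exp(-t) + C2*exp(-t)*sin(4*t).
Apply the initial conditions: u(0) = 22/289 + C1 = 5 and u'(0) = 6/17 - C1 + 4*C2 = 4. Solving gives C1 = 1423/289, C2 = 2477/1156.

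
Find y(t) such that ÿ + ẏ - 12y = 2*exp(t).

y = -exp(t)/5 + C1*exp(-4*t) + C2*exp(3*t)

Characteristic equation r² + r - 12 = 0 factors as (r + 4)(r - 3) = 0, so r = -4, 3.
Hence y_h = C1*exp(-4*t) + C2*exp(3*t).
Try y_p = A*exp(t). Substituting into the equation and dividing by exp(t) gives A = -1/5, so y_p = -exp(t)/5.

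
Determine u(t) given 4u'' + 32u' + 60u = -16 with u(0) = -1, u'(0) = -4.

u = -4/15 - 23*exp(-3*t)/6 + 31*exp(-5*t)/10

Divide through by 4: u'' + 8u' + 15u = -4.
Characteristic equation r² + 8r + 15 = 0 factors as (r + 5)(r + 3) = 0, so r = -5, -3.
Hence u_h = C1*exp(-5*t) + C2*exp(-3*t).
For the particular solution try u_p = A0. Substituting and matching coefficients of each power of t gives A0 = -4/15, so u_p = -4/15.
General solution: u = -4/15 + C1*exp(-5*t) + C2*exp(-3*t).
Apply the initial conditions: u(0) = -4/15 + C1 + C2 = -1 and u'(0) = -5*C1 - 3*C2 = -4. Solving gives C1 = 31/10, C2 = -23/6.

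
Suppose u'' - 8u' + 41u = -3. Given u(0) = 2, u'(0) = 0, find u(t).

Characteristic equation r² - 8r + 41 = 0 has discriminant (-8)² - 4·(41) = -100 < 0, so r = 4 ± 5i.
Hence u_h = C1*cos(5*t)*exp(4*t) + C2*exp(4*t)*sin(5*t).
For the particular solution try u_p = A0. Substituting and matching coefficients of each power of t gives A0 = -3/41, so u_p = -3/41.
General solution: u = -3/41 + C1*cos(5*t)*exp(4*t) + C2*exp(4*t)*sin(5*t).
Apply the initial conditions: u(0) = -3/41 + C1 = 2 and u'(0) = 4*C1 + 5*C2 = 0. Solving gives C1 = 85/41, C2 = -68/41.

u = -3/41 - 68*exp(4*t)*sin(5*t)/41 + 85*cos(5*t)*exp(4*t)/41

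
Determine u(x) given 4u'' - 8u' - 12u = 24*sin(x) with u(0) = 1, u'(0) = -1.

Divide through by 4: u'' - 2u' - 3u = 6*sin(x).
Characteristic equation r² - 2r - 3 = 0 factors as (r - 3)(r + 1) = 0, so r = 3, -1.
Hence u_h = C1*exp(3*x) + C2*exp(-x).
Try u_p = A*cos(x) + B*sin(x). Substituting and equating the coefficients of cos(x) and sin(x) gives A = 3/5, B = -6/5, so u_p = -6*sin(x)/5 + 3*cos(x)/5.
General solution: u = -6*sin(x)/5 + 3*cos(x)/5 + C1*exp(3*x) + C2*exp(-x).
Apply the initial conditions: u(0) = 3/5 + C1 + C2 = 1 and u'(0) = -6/5 - C2 + 3*C1 = -1. Solving gives C1 = 3/20, C2 = 1/4.

u = -6*sin(x)/5 + exp(-x)/4 + 3*cos(x)/5 + 3*exp(3*x)/20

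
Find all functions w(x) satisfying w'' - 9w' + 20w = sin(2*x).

Characteristic equation r² - 9r + 20 = 0 factors as (r - 5)(r - 4) = 0, so r = 5, 4.
Hence w_h = C1*exp(5*x) + C2*exp(4*x).
Try w_p = A*cos(2*x) + B*sin(2*x). Substituting and equating the coefficients of cos(2x) and sin(2x) gives A = 9/290, B = 4/145, so w_p = 4*sin(2*x)/145 + 9*cos(2*x)/290.

w = 4*sin(2*x)/145 + 9*cos(2*x)/290 + C1*exp(5*x) + C2*exp(4*x)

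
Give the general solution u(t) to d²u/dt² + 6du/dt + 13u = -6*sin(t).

u = -2*sin(t)/5 + cos(t)/5 + C1*cos(2*t)*exp(-3*t) + C2*exp(-3*t)*sin(2*t)

Characteristic equation r² + 6r + 13 = 0 has discriminant (6)² - 4·(13) = -16 < 0, so r = -3 ± 2i.
Hence u_h = C1*cos(2*t)*exp(-3*t) + C2*exp(-3*t)*sin(2*t).
Try u_p = A*cos(t) + B*sin(t). Substituting and equating the coefficients of cos(t) and sin(t) gives A = 1/5, B = -2/5, so u_p = -2*sin(t)/5 + cos(t)/5.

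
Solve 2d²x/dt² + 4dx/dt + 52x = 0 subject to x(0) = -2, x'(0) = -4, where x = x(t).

x = -2*cos(5*t)*exp(-t) - 6*exp(-t)*sin(5*t)/5

Divide through by 2: x'' + 2x' + 26x = 0.
Characteristic equation r² + 2r + 26 = 0 has discriminant (2)² - 4·(26) = -100 < 0, so r = -1 ± 5i.
Hence x_h = C1*cos(5*t)*exp(-t) + C2*exp(-t)*sin(5*t).
Apply the initial conditions: x(0) = C1 = -2 and x'(0) = -C1 + 5*C2 = -4. Solving gives C1 = -2, C2 = -6/5.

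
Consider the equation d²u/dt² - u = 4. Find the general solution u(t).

Characteristic equation r² - 1 = 0 factors as (r - 1)(r + 1) = 0, so r = 1, -1.
Hence u_h = C1*exp(t) + C2*exp(-t).
For the particular solution try u_p = A0. Substituting and matching coefficients of each power of t gives A0 = -4, so u_p = -4.

u = -4 + C1*exp(t) + C2*exp(-t)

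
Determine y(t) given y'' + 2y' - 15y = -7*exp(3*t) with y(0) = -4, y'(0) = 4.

Characteristic equation r² + 2r - 15 = 0 factors as (r - 3)(r + 5) = 0, so r = 3, -5.
Hence y_h = C1*exp(3*t) + C2*exp(-5*t).
Since exp(3*t) solves the homogeneous equation (r = 3 is a root of multiplicity 1), multiply the trial by t. Try y_p = A*t*exp(3*t). Substituting into the equation and dividing by exp(3*t) gives A = -7/8, so y_p = -7*t*exp(3*t)/8.
General solution: y = C1*exp(3*t) + C2*exp(-5*t) - 7*t*exp(3*t)/8.
Apply the initial conditions: y(0) = C1 + C2 = -4 and y'(0) = -7/8 - 5*C2 + 3*C1 = 4. Solving gives C1 = -121/64, C2 = -135/64.

y = -135*exp(-5*t)/64 - 121*exp(3*t)/64 - 7*t*exp(3*t)/8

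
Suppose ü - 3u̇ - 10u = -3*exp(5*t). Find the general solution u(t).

u = C1*exp(5*t) + C2*exp(-2*t) - 3*t*exp(5*t)/7

Characteristic equation r² - 3r - 10 = 0 factors as (r - 5)(r + 2) = 0, so r = 5, -2.
Hence u_h = C1*exp(5*t) + C2*exp(-2*t).
Since exp(5*t) solves the homogeneous equation (r = 5 is a root of multiplicity 1), multiply the trial by t. Try u_p = A*t*exp(5*t). Substituting into the equation and dividing by exp(5*t) gives A = -3/7, so u_p = -3*t*exp(5*t)/7.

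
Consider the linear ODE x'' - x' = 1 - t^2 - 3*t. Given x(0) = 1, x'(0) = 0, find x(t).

Characteristic equation r² - r = 0 factors as (r - 1)r = 0, so r = 1, 0.
Hence x_h = C1*exp(t) + C2.
Since 0 is a characteristic root (multiplicity 1), multiply the polynomial trial by t: try x_p = t*(A0 + A1*t + A2*t^2). Substituting and matching coefficients of each power of t gives A0 = 4, A1 = 5/2, A2 = 1/3, so x_p = 4*t + t^3/3 + 5*t^2/2.
General solution: x = C2 + 4*t + t^3/3 + 5*t^2/2 + C1*exp(t).
Apply the initial conditions: x(0) = C1 + C2 = 1 and x'(0) = 4 + C1 = 0. Solving gives C1 = -4, C2 = 5.

x = 5 - 4*exp(t) + 4*t + t**3/3 + 5*t**2/2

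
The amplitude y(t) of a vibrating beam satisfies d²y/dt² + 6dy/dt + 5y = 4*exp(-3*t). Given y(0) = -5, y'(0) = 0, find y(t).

y = -exp(-3*t) - 23*exp(-t)/4 + 7*exp(-5*t)/4

Characteristic equation r² + 6r + 5 = 0 factors as (r + 5)(r + 1) = 0, so r = -5, -1.
Hence y_h = C1*exp(-5*t) + C2*exp(-t).
Try y_p = A*exp(-3*t). Substituting into the equation and dividing by exp(-3*t) gives A = -1, so y_p = -exp(-3*t).
General solution: y = -exp(-3*t) + C1*exp(-5*t) + C2*exp(-t).
Apply the initial conditions: y(0) = -1 + C1 + C2 = -5 and y'(0) = 3 - C2 - 5*C1 = 0. Solving gives C1 = 7/4, C2 = -23/4.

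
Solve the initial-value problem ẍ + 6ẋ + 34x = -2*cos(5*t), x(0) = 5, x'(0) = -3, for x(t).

x = -20*sin(5*t)/327 - 2*cos(5*t)/109 + 547*cos(5*t)*exp(-3*t)/109 + 4042*exp(-3*t)*sin(5*t)/1635

Characteristic equation r² + 6r + 34 = 0 has discriminant (6)² - 4·(34) = -100 < 0, so r = -3 ± 5i.
Hence x_h = C1*cos(5*t)*exp(-3*t) + C2*exp(-3*t)*sin(5*t).
Try x_p = A*cos(5*t) + B*sin(5*t). Substituting and equating the coefficients of cos(5t) and sin(5t) gives A = -2/109, B = -20/327, so x_p = -20*sin(5*t)/327 - 2*cos(5*t)/109.
General solution: x = -20*sin(5*t)/327 - 2*cos(5*t)/109 + C1*cos(5*t)*exp(-3*t) + C2*exp(-3*t)*sin(5*t).
Apply the initial conditions: x(0) = -2/109 + C1 = 5 and x'(0) = -100/327 - 3*C1 + 5*C2 = -3. Solving gives C1 = 547/109, C2 = 4042/1635.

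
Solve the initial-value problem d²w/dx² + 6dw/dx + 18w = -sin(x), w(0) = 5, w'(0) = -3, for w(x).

Characteristic equation r² + 6r + 18 = 0 has discriminant (6)² - 4·(18) = -36 < 0, so r = -3 ± 3i.
Hence w_h = C1*cos(3*x)*exp(-3*x) + C2*exp(-3*x)*sin(3*x).
Try w_p = A*cos(x) + B*sin(x). Substituting and equating the coefficients of cos(x) and sin(x) gives A = 6/325, B = -17/325, so w_p = -17*sin(x)/325 + 6*cos(x)/325.
General solution: w = -17*sin(x)/325 + 6*cos(x)/325 + C1*cos(3*x)*exp(-3*x) + C2*exp(-3*x)*sin(3*x).
Apply the initial conditions: w(0) = 6/325 + C1 = 5 and w'(0) = -17/325 - 3*C1 + 3*C2 = -3. Solving gives C1 = 1619/325, C2 = 3899/975.

w = -17*sin(x)/325 + 6*cos(x)/325 + 1619*cos(3*x)*exp(-3*x)/325 + 3899*exp(-3*x)*sin(3*x)/975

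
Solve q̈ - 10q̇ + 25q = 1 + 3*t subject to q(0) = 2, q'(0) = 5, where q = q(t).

Characteristic equation r² - 10r + 25 = 0 has discriminant (-10)² - 4·(25) = 0, so r = 5 is a repeated root.
Hence q_h = (C1 + C2*t)*exp(5*t).
For the particular solution try q_p = A0 + A1*t. Substituting and matching coefficients of each power of t gives A0 = 11/125, A1 = 3/25, so q_p = 11/125 + 3*t/25.
General solution: q = 11/125 + 3*t/25 + C1*exp(5*t) + C2*t*exp(5*t).
Apply the initial conditions: q(0) = 11/125 + C1 = 2 and q'(0) = 3/25 + C2 + 5*C1 = 5. Solving gives C1 = 239/125, C2 = -117/25.

q = 11/125 + 3*t/25 + 239*exp(5*t)/125 - 117*t*exp(5*t)/25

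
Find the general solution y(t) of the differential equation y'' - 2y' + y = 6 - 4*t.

y = -2 - 4*t + C1*exp(t) + C2*t*exp(t)

Characteristic equation r² - 2r + 1 = 0 has discriminant (-2)² - 4·(1) = 0, so r = 1 is a repeated root.
Hence y_h = (C1 + C2*t)*exp(t).
For the particular solution try y_p = A0 + A1*t. Substituting and matching coefficients of each power of t gives A0 = -2, A1 = -4, so y_p = -2 - 4*t.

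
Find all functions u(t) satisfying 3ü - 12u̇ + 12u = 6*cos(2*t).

u = -sin(2*t)/4 + C1*exp(2*t) + C2*t*exp(2*t)

Divide through by 3: u'' - 4u' + 4u = 2*cos(2*t).
Characteristic equation r² - 4r + 4 = 0 has discriminant (-4)² - 4·(4) = 0, so r = 2 is a repeated root.
Hence u_h = (C1 + C2*t)*exp(2*t).
Try u_p = A*cos(2*t) + B*sin(2*t). Substituting and equating the coefficients of cos(2t) and sin(2t) gives A = 0, B = -1/4, so u_p = -sin(2*t)/4.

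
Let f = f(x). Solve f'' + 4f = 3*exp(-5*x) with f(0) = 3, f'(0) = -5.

Characteristic equation r² + 4 = 0 has discriminant (0)² - 4·(4) = -16 < 0, so r = ± 2i.
Hence f_h = C1*cos(2*x) + C2*sin(2*x).
Try f_p = A*exp(-5*x). Substituting into the equation and dividing by exp(-5*x) gives A = 3/29, so f_p = 3*exp(-5*x)/29.
General solution: f = 3*exp(-5*x)/29 + C1*cos(2*x) + C2*sin(2*x).
Apply the initial conditions: f(0) = 3/29 + C1 = 3 and f'(0) = -15/29 + 2*C2 = -5. Solving gives C1 = 84/29, C2 = -65/29.

f = -65*sin(2*x)/29 + 3*exp(-5*x)/29 + 84*cos(2*x)/29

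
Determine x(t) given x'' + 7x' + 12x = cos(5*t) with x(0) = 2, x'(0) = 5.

Characteristic equation r² + 7r + 12 = 0 factors as (r + 3)(r + 4) = 0, so r = -3, -4.
Hence x_h = C1*exp(-3*t) + C2*exp(-4*t).
Try x_p = A*cos(5*t) + B*sin(5*t). Substituting and equating the coefficients of cos(5t) and sin(5t) gives A = -13/1394, B = 35/1394, so x_p = -13*cos(5*t)/1394 + 35*sin(5*t)/1394.
General solution: x = -13*cos(5*t)/1394 + 35*sin(5*t)/1394 + C1*exp(-3*t) + C2*exp(-4*t).
Apply the initial conditions: x(0) = -13/1394 + C1 + C2 = 2 and x'(0) = 175/1394 - 4*C2 - 3*C1 = 5. Solving gives C1 = 439/34, C2 = -447/41.

x = -447*exp(-4*t)/41 - 13*cos(5*t)/1394 + 35*sin(5*t)/1394 + 439*exp(-3*t)/34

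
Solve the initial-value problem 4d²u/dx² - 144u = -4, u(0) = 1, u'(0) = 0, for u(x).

Divide through by 4: u'' - 36u = -1.
Characteristic equation r² - 36 = 0 factors as (r + 6)(r - 6) = 0, so r = -6, 6.
Hence u_h = C1*exp(-6*x) + C2*exp(6*x).
For the particular solution try u_p = A0. Substituting and matching coefficients of each power of x gives A0 = 1/36, so u_p = 1/36.
General solution: u = 1/36 + C1*exp(-6*x) + C2*exp(6*x).
Apply the initial conditions: u(0) = 1/36 + C1 + C2 = 1 and u'(0) = -6*C1 + 6*C2 = 0. Solving gives C1 = 35/72, C2 = 35/72.

u = 1/36 + 35*exp(-6*x)/72 + 35*exp(6*x)/72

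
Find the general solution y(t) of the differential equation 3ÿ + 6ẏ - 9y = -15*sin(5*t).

Divide through by 3: y'' + 2y' - 3y = -5*sin(5*t).
Characteristic equation r² + 2r - 3 = 0 factors as (r - 1)(r + 3) = 0, so r = 1, -3.
Hence y_h = C1*exp(t) + C2*exp(-3*t).
Try y_p = A*cos(5*t) + B*sin(5*t). Substituting and equating the coefficients of cos(5t) and sin(5t) gives A = 25/442, B = 35/221, so y_p = 25*cos(5*t)/442 + 35*sin(5*t)/221.

y = 25*cos(5*t)/442 + 35*sin(5*t)/221 + C1*exp(t) + C2*exp(-3*t)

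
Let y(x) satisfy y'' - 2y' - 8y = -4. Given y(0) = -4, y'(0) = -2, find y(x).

Characteristic equation r² - 2r - 8 = 0 factors as (r - 4)(r + 2) = 0, so r = 4, -2.
Hence y_h = C1*exp(4*x) + C2*exp(-2*x).
For the particular solution try y_p = A0. Substituting and matching coefficients of each power of x gives A0 = 1/2, so y_p = 1/2.
General solution: y = 1/2 + C1*exp(4*x) + C2*exp(-2*x).
Apply the initial conditions: y(0) = 1/2 + C1 + C2 = -4 and y'(0) = -2*C2 + 4*C1 = -2. Solving gives C1 = -11/6, C2 = -8/3.

y = 1/2 - 11*exp(4*x)/6 - 8*exp(-2*x)/3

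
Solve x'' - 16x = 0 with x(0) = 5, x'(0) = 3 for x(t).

Characteristic equation r² - 16 = 0 factors as (r + 4)(r - 4) = 0, so r = -4, 4.
Hence x_h = C1*exp(-4*t) + C2*exp(4*t).
Apply the initial conditions: x(0) = C1 + C2 = 5 and x'(0) = -4*C1 + 4*C2 = 3. Solving gives C1 = 17/8, C2 = 23/8.

x = 17*exp(-4*t)/8 + 23*exp(4*t)/8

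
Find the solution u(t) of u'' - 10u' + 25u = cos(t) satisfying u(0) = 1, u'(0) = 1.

Characteristic equation r² - 10r + 25 = 0 has discriminant (-10)² - 4·(25) = 0, so r = 5 is a repeated root.
Hence u_h = (C1 + C2*t)*exp(5*t).
Try u_p = A*cos(t) + B*sin(t). Substituting and equating the coefficients of cos(t) and sin(t) gives A = 6/169, B = -5/338, so u_p = -5*sin(t)/338 + 6*cos(t)/169.
General solution: u = -5*sin(t)/338 + 6*cos(t)/169 + C1*exp(5*t) + C2*t*exp(5*t).
Apply the initial conditions: u(0) = 6/169 + C1 = 1 and u'(0) = -5/338 + C2 + 5*C1 = 1. Solving gives C1 = 163/169, C2 = -99/26.

u = -5*sin(t)/338 + 6*cos(t)/169 + 163*exp(5*t)/169 - 99*t*exp(5*t)/26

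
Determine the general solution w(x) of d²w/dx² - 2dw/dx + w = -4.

w = -4 + C1*exp(x) + C2*x*exp(x)

Characteristic equation r² - 2r + 1 = 0 has discriminant (-2)² - 4·(1) = 0, so r = 1 is a repeated root.
Hence w_h = (C1 + C2*x)*exp(x).
For the particular solution try w_p = A0. Substituting and matching coefficients of each power of x gives A0 = -4, so w_p = -4.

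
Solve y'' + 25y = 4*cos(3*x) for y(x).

y = cos(3*x)/4 + C1*cos(5*x) + C2*sin(5*x)

Characteristic equation r² + 25 = 0 has discriminant (0)² - 4·(25) = -100 < 0, so r = ± 5i.
Hence y_h = C1*cos(5*x) + C2*sin(5*x).
Try y_p = A*cos(3*x) + B*sin(3*x). Substituting and equating the coefficients of cos(3x) and sin(3x) gives A = 1/4, B = 0, so y_p = cos(3*x)/4.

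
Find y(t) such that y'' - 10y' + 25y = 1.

Characteristic equation r² - 10r + 25 = 0 has discriminant (-10)² - 4·(25) = 0, so r = 5 is a repeated root.
Hence y_h = (C1 + C2*t)*exp(5*t).
For the particular solution try y_p = A0. Substituting and matching coefficients of each power of t gives A0 = 1/25, so y_p = 1/25.

y = 1/25 + C1*exp(5*t) + C2*t*exp(5*t)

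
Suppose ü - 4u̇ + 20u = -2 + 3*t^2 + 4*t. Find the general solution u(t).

Characteristic equation r² - 4r + 20 = 0 has discriminant (-4)² - 4·(20) = -64 < 0, so r = 2 ± 4i.
Hence u_h = C1*cos(4*t)*exp(2*t) + C2*exp(2*t)*sin(4*t).
For the particular solution try u_p = A0 + A1*t + A2*t^2. Substituting and matching coefficients of each power of t gives A0 = -63/1000, A1 = 13/50, A2 = 3/20, so u_p = -63/1000 + 3*t^2/20 + 13*t/50.

u = -63/1000 + 3*t**2/20 + 13*t/50 + C1*cos(4*t)*exp(2*t) + C2*exp(2*t)*sin(4*t)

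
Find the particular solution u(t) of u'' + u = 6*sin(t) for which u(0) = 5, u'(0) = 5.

u = 5*cos(t) + 8*sin(t) - 3*t*cos(t)

Characteristic equation r² + 1 = 0 has discriminant (0)² - 4·(1) = -4 < 0, so r = ± i.
Hence u_h = C1*cos(t) + C2*sin(t).
Since ±1i are characteristic roots, multiply the trial by t. Try u_p = t*(A*cos(t) + B*sin(t)). Substituting and equating the coefficients of cos(t) and sin(t) gives A = -3, B = 0, so u_p = -3*t*cos(t).
General solution: u = C1*cos(t) + C2*sin(t) - 3*t*cos(t).
Apply the initial conditions: u(0) = C1 = 5 and u'(0) = -3 + C2 = 5. Solving gives C1 = 5, C2 = 8.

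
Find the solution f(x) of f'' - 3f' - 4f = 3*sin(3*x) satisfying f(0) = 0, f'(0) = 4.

f = -49*exp(-x)/50 - 39*sin(3*x)/250 + 27*cos(3*x)/250 + 109*exp(4*x)/125

Characteristic equation r² - 3r - 4 = 0 factors as (r + 1)(r - 4) = 0, so r = -1, 4.
Hence f_h = C1*exp(-x) + C2*exp(4*x).
Try f_p = A*cos(3*x) + B*sin(3*x). Substituting and equating the coefficients of cos(3x) and sin(3x) gives A = 27/250, B = -39/250, so f_p = -39*sin(3*x)/250 + 27*cos(3*x)/250.
General solution: f = -39*sin(3*x)/250 + 27*cos(3*x)/250 + C1*exp(-x) + C2*exp(4*x).
Apply the initial conditions: f(0) = 27/250 + C1 + C2 = 0 and f'(0) = -117/250 - C1 + 4*C2 = 4. Solving gives C1 = -49/50, C2 = 109/125.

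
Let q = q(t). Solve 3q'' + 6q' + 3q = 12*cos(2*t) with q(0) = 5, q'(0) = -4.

q = -12*cos(2*t)/25 + 16*sin(2*t)/25 + 137*exp(-t)/25 + t*exp(-t)/5

Divide through by 3: q'' + 2q' + q = 4*cos(2*t).
Characteristic equation r² + 2r + 1 = 0 has discriminant (2)² - 4·(1) = 0, so r = -1 is a repeated root.
Hence q_h = (C1 + C2*t)*exp(-t).
Try q_p = A*cos(2*t) + B*sin(2*t). Substituting and equating the coefficients of cos(2t) and sin(2t) gives A = -12/25, B = 16/25, so q_p = -12*cos(2*t)/25 + 16*sin(2*t)/25.
General solution: q = -12*cos(2*t)/25 + 16*sin(2*t)/25 + C1*exp(-t) + C2*t*exp(-t).
Apply the initial conditions: q(0) = -12/25 + C1 = 5 and q'(0) = 32/25 + C2 - C1 = -4. Solving gives C1 = 137/25, C2 = 1/5.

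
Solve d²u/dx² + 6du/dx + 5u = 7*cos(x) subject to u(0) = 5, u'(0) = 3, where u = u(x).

Characteristic equation r² + 6r + 5 = 0 factors as (r + 5)(r + 1) = 0, so r = -5, -1.
Hence u_h = C1*exp(-5*x) + C2*exp(-x).
Try u_p = A*cos(x) + B*sin(x). Substituting and equating the coefficients of cos(x) and sin(x) gives A = 7/13, B = 21/26, so u_p = 7*cos(x)/13 + 21*sin(x)/26.
General solution: u = 7*cos(x)/13 + 21*sin(x)/26 + C1*exp(-5*x) + C2*exp(-x).
Apply the initial conditions: u(0) = 7/13 + C1 + C2 = 5 and u'(0) = 21/26 - C2 - 5*C1 = 3. Solving gives C1 = -173/104, C2 = 49/8.

u = -173*exp(-5*x)/104 + 7*cos(x)/13 + 21*sin(x)/26 + 49*exp(-x)/8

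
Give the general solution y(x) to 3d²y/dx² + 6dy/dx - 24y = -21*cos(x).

y = -14*sin(x)/85 + 63*cos(x)/85 + C1*exp(2*x) + C2*exp(-4*x)

Divide through by 3: y'' + 2y' - 8y = -7*cos(x).
Characteristic equation r² + 2r - 8 = 0 factors as (r - 2)(r + 4) = 0, so r = 2, -4.
Hence y_h = C1*exp(2*x) + C2*exp(-4*x).
Try y_p = A*cos(x) + B*sin(x). Substituting and equating the coefficients of cos(x) and sin(x) gives A = 63/85, B = -14/85, so y_p = -14*sin(x)/85 + 63*cos(x)/85.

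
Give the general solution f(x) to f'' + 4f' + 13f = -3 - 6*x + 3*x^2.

f = -177/2197 - 102*x/169 + 3*x**2/13 + C1*cos(3*x)*exp(-2*x) + C2*exp(-2*x)*sin(3*x)

Characteristic equation r² + 4r + 13 = 0 has discriminant (4)² - 4·(13) = -36 < 0, so r = -2 ± 3i.
Hence f_h = C1*cos(3*x)*exp(-2*x) + C2*exp(-2*x)*sin(3*x).
For the particular solution try f_p = A0 + A1*x + A2*x^2. Substituting and matching coefficients of each power of x gives A0 = -177/2197, A1 = -102/169, A2 = 3/13, so f_p = -177/2197 - 102*x/169 + 3*x^2/13.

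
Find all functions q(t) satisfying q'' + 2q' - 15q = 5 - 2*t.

Characteristic equation r² + 2r - 15 = 0 factors as (r - 3)(r + 5) = 0, so r = 3, -5.
Hence q_h = C1*exp(3*t) + C2*exp(-5*t).
For the particular solution try q_p = A0 + A1*t. Substituting and matching coefficients of each power of t gives A0 = -71/225, A1 = 2/15, so q_p = -71/225 + 2*t/15.

q = -71/225 + 2*t/15 + C1*exp(3*t) + C2*exp(-5*t)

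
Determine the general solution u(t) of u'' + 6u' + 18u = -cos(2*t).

u = -7*cos(2*t)/170 - 3*sin(2*t)/85 + C1*cos(3*t)*exp(-3*t) + C2*exp(-3*t)*sin(3*t)

Characteristic equation r² + 6r + 18 = 0 has discriminant (6)² - 4·(18) = -36 < 0, so r = -3 ± 3i.
Hence u_h = C1*cos(3*t)*exp(-3*t) + C2*exp(-3*t)*sin(3*t).
Try u_p = A*cos(2*t) + B*sin(2*t). Substituting and equating the coefficients of cos(2t) and sin(2t) gives A = -7/170, B = -3/85, so u_p = -7*cos(2*t)/170 - 3*sin(2*t)/85.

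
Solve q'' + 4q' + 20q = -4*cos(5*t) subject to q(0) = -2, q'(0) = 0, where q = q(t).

q = -16*sin(5*t)/85 + 4*cos(5*t)/85 - 174*cos(4*t)*exp(-2*t)/85 - 67*exp(-2*t)*sin(4*t)/85

Characteristic equation r² + 4r + 20 = 0 has discriminant (4)² - 4·(20) = -64 < 0, so r = -2 ± 4i.
Hence q_h = C1*cos(4*t)*exp(-2*t) + C2*exp(-2*t)*sin(4*t).
Try q_p = A*cos(5*t) + B*sin(5*t). Substituting and equating the coefficients of cos(5t) and sin(5t) gives A = 4/85, B = -16/85, so q_p = -16*sin(5*t)/85 + 4*cos(5*t)/85.
General solution: q = -16*sin(5*t)/85 + 4*cos(5*t)/85 + C1*cos(4*t)*exp(-2*t) + C2*exp(-2*t)*sin(4*t).
Apply the initial conditions: q(0) = 4/85 + C1 = -2 and q'(0) = -16/17 - 2*C1 + 4*C2 = 0. Solving gives C1 = -174/85, C2 = -67/85.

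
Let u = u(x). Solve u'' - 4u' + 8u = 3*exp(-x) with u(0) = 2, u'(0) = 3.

u = 3*exp(-x)/13 - 2*exp(2*x)*sin(2*x)/13 + 23*cos(2*x)*exp(2*x)/13

Characteristic equation r² - 4r + 8 = 0 has discriminant (-4)² - 4·(8) = -16 < 0, so r = 2 ± 2i.
Hence u_h = C1*cos(2*x)*exp(2*x) + C2*exp(2*x)*sin(2*x).
Try u_p = A*exp(-x). Substituting into the equation and dividing by exp(-x) gives A = 3/13, so u_p = 3*exp(-x)/13.
General solution: u = 3*exp(-x)/13 + C1*cos(2*x)*exp(2*x) + C2*exp(2*x)*sin(2*x).
Apply the initial conditions: u(0) = 3/13 + C1 = 2 and u'(0) = -3/13 + 2*C1 + 2*C2 = 3. Solving gives C1 = 23/13, C2 = -2/13.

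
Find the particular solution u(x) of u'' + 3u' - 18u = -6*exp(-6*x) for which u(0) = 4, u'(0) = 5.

Characteristic equation r² + 3r - 18 = 0 factors as (r - 3)(r + 6) = 0, so r = 3, -6.
Hence u_h = C1*exp(3*x) + C2*exp(-6*x).
Since exp(-6*x) solves the homogeneous equation (r = -6 is a root of multiplicity 1), multiply the trial by x. Try u_p = A*x*exp(-6*x). Substituting into the equation and dividing by exp(-6*x) gives A = 2/3, so u_p = 2*x*exp(-6*x)/3.
General solution: u = C1*exp(3*x) + C2*exp(-6*x) + 2*x*exp(-6*x)/3.
Apply the initial conditions: u(0) = C1 + C2 = 4 and u'(0) = 2/3 - 6*C2 + 3*C1 = 5. Solving gives C1 = 85/27, C2 = 23/27.

u = 23*exp(-6*x)/27 + 85*exp(3*x)/27 + 2*x*exp(-6*x)/3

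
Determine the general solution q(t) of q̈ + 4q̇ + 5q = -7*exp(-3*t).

Characteristic equation r² + 4r + 5 = 0 has discriminant (4)² - 4·(5) = -4 < 0, so r = -2 ± i.
Hence q_h = C1*cos(t)*exp(-2*t) + C2*exp(-2*t)*sin(t).
Try q_p = A*exp(-3*t). Substituting into the equation and dividing by exp(-3*t) gives A = -7/2, so q_p = -7*exp(-3*t)/2.

q = -7*exp(-3*t)/2 + C1*cos(t)*exp(-2*t) + C2*exp(-2*t)*sin(t)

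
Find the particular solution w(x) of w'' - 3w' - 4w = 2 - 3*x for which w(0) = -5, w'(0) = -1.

Characteristic equation r² - 3r - 4 = 0 factors as (r + 1)(r - 4) = 0, so r = -1, 4.
Hence w_h = C1*exp(-x) + C2*exp(4*x).
For the particular solution try w_p = A0 + A1*x. Substituting and matching coefficients of each power of x gives A0 = -17/16, A1 = 3/4, so w_p = -17/16 + 3*x/4.
General solution: w = -17/16 + 3*x/4 + C1*exp(-x) + C2*exp(4*x).
Apply the initial conditions: w(0) = -17/16 + C1 + C2 = -5 and w'(0) = 3/4 - C1 + 4*C2 = -1. Solving gives C1 = -14/5, C2 = -91/80.

w = -17/16 - 91*exp(4*x)/80 - 14*exp(-x)/5 + 3*x/4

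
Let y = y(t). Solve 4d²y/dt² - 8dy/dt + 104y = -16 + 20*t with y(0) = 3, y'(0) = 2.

y = -47/338 + 5*t/26 - 45*exp(t)*sin(5*t)/169 + 1061*cos(5*t)*exp(t)/338

Divide through by 4: y'' - 2y' + 26y = -4 + 5*t.
Characteristic equation r² - 2r + 26 = 0 has discriminant (-2)² - 4·(26) = -100 < 0, so r = 1 ± 5i.
Hence y_h = C1*cos(5*t)*exp(t) + C2*exp(t)*sin(5*t).
For the particular solution try y_p = A0 + A1*t. Substituting and matching coefficients of each power of t gives A0 = -47/338, A1 = 5/26, so y_p = -47/338 + 5*t/26.
General solution: y = -47/338 + 5*t/26 + C1*cos(5*t)*exp(t) + C2*exp(t)*sin(5*t).
Apply the initial conditions: y(0) = -47/338 + C1 = 3 and y'(0) = 5/26 + C1 + 5*C2 = 2. Solving gives C1 = 1061/338, C2 = -45/169.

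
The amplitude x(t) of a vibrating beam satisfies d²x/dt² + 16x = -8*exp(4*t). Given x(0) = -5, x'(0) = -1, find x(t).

Characteristic equation r² + 16 = 0 has discriminant (0)² - 4·(16) = -64 < 0, so r = ± 4i.
Hence x_h = C1*cos(4*t) + C2*sin(4*t).
Try x_p = A*exp(4*t). Substituting into the equation and dividing by exp(4*t) gives A = -1/4, so x_p = -exp(4*t)/4.
General solution: x = -exp(4*t)/4 + C1*cos(4*t) + C2*sin(4*t).
Apply the initial conditions: x(0) = -1/4 + C1 = -5 and x'(0) = -1 + 4*C2 = -1. Solving gives C1 = -19/4, C2 = 0.

x = -19*cos(4*t)/4 - exp(4*t)/4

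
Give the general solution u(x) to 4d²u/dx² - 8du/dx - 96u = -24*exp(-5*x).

Divide through by 4: u'' - 2u' - 24u = -6*exp(-5*x).
Characteristic equation r² - 2r - 24 = 0 factors as (r - 6)(r + 4) = 0, so r = 6, -4.
Hence u_h = C1*exp(6*x) + C2*exp(-4*x).
Try u_p = A*exp(-5*x). Substituting into the equation and dividing by exp(-5*x) gives A = -6/11, so u_p = -6*exp(-5*x)/11.

u = -6*exp(-5*x)/11 + C1*exp(6*x) + C2*exp(-4*x)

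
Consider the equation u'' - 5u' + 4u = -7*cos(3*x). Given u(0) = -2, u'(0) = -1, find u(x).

Characteristic equation r² - 5r + 4 = 0 factors as (r - 1)(r - 4) = 0, so r = 1, 4.
Hence u_h = C1*exp(x) + C2*exp(4*x).
Try u_p = A*cos(3*x) + B*sin(3*x). Substituting and equating the coefficients of cos(3x) and sin(3x) gives A = 7/50, B = 21/50, so u_p = 7*cos(3*x)/50 + 21*sin(3*x)/50.
General solution: u = 7*cos(3*x)/50 + 21*sin(3*x)/50 + C1*exp(x) + C2*exp(4*x).
Apply the initial conditions: u(0) = 7/50 + C1 + C2 = -2 and u'(0) = 63/50 + C1 + 4*C2 = -1. Solving gives C1 = -21/10, C2 = -1/25.

u = -21*exp(x)/10 - exp(4*x)/25 + 7*cos(3*x)/50 + 21*sin(3*x)/50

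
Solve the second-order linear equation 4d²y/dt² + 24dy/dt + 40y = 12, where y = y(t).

Divide through by 4: y'' + 6y' + 10y = 3.
Characteristic equation r² + 6r + 10 = 0 has discriminant (6)² - 4·(10) = -4 < 0, so r = -3 ± i.
Hence y_h = C1*cos(t)*exp(-3*t) + C2*exp(-3*t)*sin(t).
For the particular solution try y_p = A0. Substituting and matching coefficients of each power of t gives A0 = 3/10, so y_p = 3/10.

y = 3/10 + C1*cos(t)*exp(-3*t) + C2*exp(-3*t)*sin(t)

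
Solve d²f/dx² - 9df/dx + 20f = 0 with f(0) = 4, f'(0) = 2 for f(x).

Characteristic equation r² - 9r + 20 = 0 factors as (r - 4)(r - 5) = 0, so r = 4, 5.
Hence f_h = C1*exp(4*x) + C2*exp(5*x).
Apply the initial conditions: f(0) = C1 + C2 = 4 and f'(0) = 4*C1 + 5*C2 = 2. Solving gives C1 = 18, C2 = -14.

f = -14*exp(5*x) + 18*exp(4*x)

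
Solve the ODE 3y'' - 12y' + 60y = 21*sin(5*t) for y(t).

Divide through by 3: y'' - 4y' + 20y = 7*sin(5*t).
Characteristic equation r² - 4r + 20 = 0 has discriminant (-4)² - 4·(20) = -64 < 0, so r = 2 ± 4i.
Hence y_h = C1*cos(4*t)*exp(2*t) + C2*exp(2*t)*sin(4*t).
Try y_p = A*cos(5*t) + B*sin(5*t). Substituting and equating the coefficients of cos(5t) and sin(5t) gives A = 28/85, B = -7/85, so y_p = -7*sin(5*t)/85 + 28*cos(5*t)/85.

y = -7*sin(5*t)/85 + 28*cos(5*t)/85 + C1*cos(4*t)*exp(2*t) + C2*exp(2*t)*sin(4*t)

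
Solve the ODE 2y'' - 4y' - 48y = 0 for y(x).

Divide through by 2: y'' - 2y' - 24y = 0.
Characteristic equation r² - 2r - 24 = 0 factors as (r - 6)(r + 4) = 0, so r = 6, -4.
Hence y_h = C1*exp(6*x) + C2*exp(-4*x).

y = C1*exp(6*x) + C2*exp(-4*x)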